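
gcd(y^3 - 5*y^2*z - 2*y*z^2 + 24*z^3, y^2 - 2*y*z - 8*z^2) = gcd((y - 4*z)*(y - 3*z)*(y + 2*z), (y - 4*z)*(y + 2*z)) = y^2 - 2*y*z - 8*z^2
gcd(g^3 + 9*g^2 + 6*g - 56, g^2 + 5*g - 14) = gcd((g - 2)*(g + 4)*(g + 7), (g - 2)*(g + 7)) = g^2 + 5*g - 14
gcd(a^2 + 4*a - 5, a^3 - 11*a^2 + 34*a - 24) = a - 1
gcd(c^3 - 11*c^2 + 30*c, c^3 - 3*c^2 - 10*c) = c^2 - 5*c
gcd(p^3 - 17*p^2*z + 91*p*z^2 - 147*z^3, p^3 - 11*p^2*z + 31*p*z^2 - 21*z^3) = p^2 - 10*p*z + 21*z^2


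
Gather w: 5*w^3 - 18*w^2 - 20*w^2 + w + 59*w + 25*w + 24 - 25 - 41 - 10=5*w^3 - 38*w^2 + 85*w - 52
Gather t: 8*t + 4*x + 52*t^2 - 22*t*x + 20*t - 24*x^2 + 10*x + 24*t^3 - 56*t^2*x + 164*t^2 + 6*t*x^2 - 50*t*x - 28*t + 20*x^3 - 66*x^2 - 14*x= 24*t^3 + t^2*(216 - 56*x) + t*(6*x^2 - 72*x) + 20*x^3 - 90*x^2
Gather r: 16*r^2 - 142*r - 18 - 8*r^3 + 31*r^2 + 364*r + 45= -8*r^3 + 47*r^2 + 222*r + 27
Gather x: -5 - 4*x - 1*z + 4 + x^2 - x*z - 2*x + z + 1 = x^2 + x*(-z - 6)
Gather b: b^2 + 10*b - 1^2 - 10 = b^2 + 10*b - 11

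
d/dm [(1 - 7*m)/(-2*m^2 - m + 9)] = (14*m^2 + 7*m - (4*m + 1)*(7*m - 1) - 63)/(2*m^2 + m - 9)^2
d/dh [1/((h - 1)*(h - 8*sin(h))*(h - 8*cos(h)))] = ((1 - h)*(h - 8*sin(h))*(8*sin(h) + 1) + (h - 1)*(h - 8*cos(h))*(8*cos(h) - 1) - (h - 8*sin(h))*(h - 8*cos(h)))/((h - 1)^2*(h - 8*sin(h))^2*(h - 8*cos(h))^2)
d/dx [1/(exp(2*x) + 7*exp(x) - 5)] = (-2*exp(x) - 7)*exp(x)/(exp(2*x) + 7*exp(x) - 5)^2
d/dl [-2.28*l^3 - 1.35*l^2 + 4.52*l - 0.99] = -6.84*l^2 - 2.7*l + 4.52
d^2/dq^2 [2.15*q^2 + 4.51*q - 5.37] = 4.30000000000000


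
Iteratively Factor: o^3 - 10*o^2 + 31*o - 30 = (o - 2)*(o^2 - 8*o + 15) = (o - 3)*(o - 2)*(o - 5)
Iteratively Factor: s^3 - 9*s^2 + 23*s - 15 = (s - 3)*(s^2 - 6*s + 5) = (s - 3)*(s - 1)*(s - 5)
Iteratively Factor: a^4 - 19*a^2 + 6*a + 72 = (a + 4)*(a^3 - 4*a^2 - 3*a + 18) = (a + 2)*(a + 4)*(a^2 - 6*a + 9) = (a - 3)*(a + 2)*(a + 4)*(a - 3)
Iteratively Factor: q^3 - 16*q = (q - 4)*(q^2 + 4*q) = q*(q - 4)*(q + 4)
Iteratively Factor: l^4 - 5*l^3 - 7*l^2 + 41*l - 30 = (l - 1)*(l^3 - 4*l^2 - 11*l + 30) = (l - 5)*(l - 1)*(l^2 + l - 6) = (l - 5)*(l - 2)*(l - 1)*(l + 3)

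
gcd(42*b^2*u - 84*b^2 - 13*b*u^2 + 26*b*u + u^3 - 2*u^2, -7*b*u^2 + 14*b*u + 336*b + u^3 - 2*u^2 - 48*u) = -7*b + u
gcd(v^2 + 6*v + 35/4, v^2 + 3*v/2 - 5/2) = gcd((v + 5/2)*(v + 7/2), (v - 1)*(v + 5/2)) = v + 5/2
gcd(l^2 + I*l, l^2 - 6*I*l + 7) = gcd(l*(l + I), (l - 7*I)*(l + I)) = l + I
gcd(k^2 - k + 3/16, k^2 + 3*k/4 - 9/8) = k - 3/4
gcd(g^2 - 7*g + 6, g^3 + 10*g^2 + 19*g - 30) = g - 1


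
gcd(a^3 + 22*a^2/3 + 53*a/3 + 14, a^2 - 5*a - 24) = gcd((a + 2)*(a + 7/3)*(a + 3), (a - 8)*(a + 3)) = a + 3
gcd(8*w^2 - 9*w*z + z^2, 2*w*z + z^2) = 1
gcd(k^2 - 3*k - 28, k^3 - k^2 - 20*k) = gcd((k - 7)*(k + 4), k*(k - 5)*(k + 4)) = k + 4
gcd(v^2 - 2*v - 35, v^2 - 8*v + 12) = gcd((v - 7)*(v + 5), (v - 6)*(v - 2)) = 1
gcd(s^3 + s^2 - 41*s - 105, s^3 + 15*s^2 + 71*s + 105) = s^2 + 8*s + 15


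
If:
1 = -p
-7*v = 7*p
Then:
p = -1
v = 1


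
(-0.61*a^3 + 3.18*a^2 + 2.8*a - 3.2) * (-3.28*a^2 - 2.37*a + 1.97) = 2.0008*a^5 - 8.9847*a^4 - 17.9223*a^3 + 10.1246*a^2 + 13.1*a - 6.304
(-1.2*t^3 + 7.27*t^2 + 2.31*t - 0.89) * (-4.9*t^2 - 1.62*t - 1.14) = 5.88*t^5 - 33.679*t^4 - 21.7284*t^3 - 7.669*t^2 - 1.1916*t + 1.0146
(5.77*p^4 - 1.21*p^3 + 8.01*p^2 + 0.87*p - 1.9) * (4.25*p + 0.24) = 24.5225*p^5 - 3.7577*p^4 + 33.7521*p^3 + 5.6199*p^2 - 7.8662*p - 0.456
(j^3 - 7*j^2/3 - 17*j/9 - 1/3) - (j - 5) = j^3 - 7*j^2/3 - 26*j/9 + 14/3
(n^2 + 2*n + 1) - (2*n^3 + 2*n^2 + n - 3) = -2*n^3 - n^2 + n + 4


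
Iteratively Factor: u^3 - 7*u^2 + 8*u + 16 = (u + 1)*(u^2 - 8*u + 16) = (u - 4)*(u + 1)*(u - 4)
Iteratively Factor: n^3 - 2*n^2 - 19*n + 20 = (n - 1)*(n^2 - n - 20) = (n - 1)*(n + 4)*(n - 5)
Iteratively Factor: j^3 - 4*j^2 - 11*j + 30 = (j + 3)*(j^2 - 7*j + 10) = (j - 5)*(j + 3)*(j - 2)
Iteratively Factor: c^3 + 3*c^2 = (c)*(c^2 + 3*c) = c*(c + 3)*(c)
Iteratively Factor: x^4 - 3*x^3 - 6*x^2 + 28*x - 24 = (x - 2)*(x^3 - x^2 - 8*x + 12) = (x - 2)*(x + 3)*(x^2 - 4*x + 4) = (x - 2)^2*(x + 3)*(x - 2)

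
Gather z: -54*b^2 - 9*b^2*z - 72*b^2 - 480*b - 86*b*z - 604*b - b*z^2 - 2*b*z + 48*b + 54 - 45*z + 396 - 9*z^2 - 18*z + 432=-126*b^2 - 1036*b + z^2*(-b - 9) + z*(-9*b^2 - 88*b - 63) + 882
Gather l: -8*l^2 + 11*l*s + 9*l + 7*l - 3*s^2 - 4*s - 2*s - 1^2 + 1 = -8*l^2 + l*(11*s + 16) - 3*s^2 - 6*s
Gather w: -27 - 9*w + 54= 27 - 9*w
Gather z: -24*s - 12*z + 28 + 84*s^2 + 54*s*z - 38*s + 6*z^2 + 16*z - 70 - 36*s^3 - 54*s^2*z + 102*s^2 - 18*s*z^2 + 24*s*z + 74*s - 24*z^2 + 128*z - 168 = -36*s^3 + 186*s^2 + 12*s + z^2*(-18*s - 18) + z*(-54*s^2 + 78*s + 132) - 210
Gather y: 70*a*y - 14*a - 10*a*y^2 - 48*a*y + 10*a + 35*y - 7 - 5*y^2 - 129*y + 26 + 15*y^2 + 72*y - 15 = -4*a + y^2*(10 - 10*a) + y*(22*a - 22) + 4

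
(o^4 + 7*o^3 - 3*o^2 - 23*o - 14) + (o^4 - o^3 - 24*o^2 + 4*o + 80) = 2*o^4 + 6*o^3 - 27*o^2 - 19*o + 66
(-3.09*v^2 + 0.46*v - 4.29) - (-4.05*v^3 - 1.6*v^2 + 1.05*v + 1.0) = 4.05*v^3 - 1.49*v^2 - 0.59*v - 5.29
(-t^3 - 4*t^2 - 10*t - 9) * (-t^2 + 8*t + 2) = t^5 - 4*t^4 - 24*t^3 - 79*t^2 - 92*t - 18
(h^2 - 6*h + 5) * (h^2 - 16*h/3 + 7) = h^4 - 34*h^3/3 + 44*h^2 - 206*h/3 + 35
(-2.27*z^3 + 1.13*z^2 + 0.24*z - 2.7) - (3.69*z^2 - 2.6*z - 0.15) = -2.27*z^3 - 2.56*z^2 + 2.84*z - 2.55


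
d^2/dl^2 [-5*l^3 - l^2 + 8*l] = -30*l - 2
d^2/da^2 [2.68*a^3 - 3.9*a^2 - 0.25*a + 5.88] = 16.08*a - 7.8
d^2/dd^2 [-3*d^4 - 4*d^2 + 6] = -36*d^2 - 8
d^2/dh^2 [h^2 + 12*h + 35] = 2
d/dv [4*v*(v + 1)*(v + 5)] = 12*v^2 + 48*v + 20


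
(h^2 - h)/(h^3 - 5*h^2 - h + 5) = h/(h^2 - 4*h - 5)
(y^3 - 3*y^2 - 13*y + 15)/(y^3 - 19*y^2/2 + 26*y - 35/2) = 2*(y + 3)/(2*y - 7)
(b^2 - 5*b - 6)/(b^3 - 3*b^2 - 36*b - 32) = (b - 6)/(b^2 - 4*b - 32)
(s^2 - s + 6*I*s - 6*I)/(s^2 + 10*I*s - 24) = (s - 1)/(s + 4*I)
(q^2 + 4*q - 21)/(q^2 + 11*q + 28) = (q - 3)/(q + 4)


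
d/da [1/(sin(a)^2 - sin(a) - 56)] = (1 - 2*sin(a))*cos(a)/(sin(a) + cos(a)^2 + 55)^2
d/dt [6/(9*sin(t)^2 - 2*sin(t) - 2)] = 12*(1 - 9*sin(t))*cos(t)/(-9*sin(t)^2 + 2*sin(t) + 2)^2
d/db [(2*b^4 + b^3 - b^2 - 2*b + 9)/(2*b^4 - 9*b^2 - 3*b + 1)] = (-2*b^6 - 32*b^5 - 15*b^4 - 70*b^3 - 12*b^2 + 160*b + 25)/(4*b^8 - 36*b^6 - 12*b^5 + 85*b^4 + 54*b^3 - 9*b^2 - 6*b + 1)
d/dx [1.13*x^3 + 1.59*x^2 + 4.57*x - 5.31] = 3.39*x^2 + 3.18*x + 4.57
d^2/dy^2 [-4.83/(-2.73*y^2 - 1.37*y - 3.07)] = (-71.995014*y^2 - 36.129366*y + 4.83*(5.46*y + 1.37)*(10.92*y + 2.74) - 80.961426)/(2.73*y^2 + 1.37*y + 3.07)^3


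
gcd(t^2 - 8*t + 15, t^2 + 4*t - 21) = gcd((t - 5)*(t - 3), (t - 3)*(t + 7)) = t - 3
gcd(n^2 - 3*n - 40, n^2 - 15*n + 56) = n - 8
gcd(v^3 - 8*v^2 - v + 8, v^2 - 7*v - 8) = v^2 - 7*v - 8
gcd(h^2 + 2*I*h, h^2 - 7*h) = h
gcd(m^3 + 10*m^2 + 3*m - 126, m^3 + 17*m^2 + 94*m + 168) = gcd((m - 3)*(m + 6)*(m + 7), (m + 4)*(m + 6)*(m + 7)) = m^2 + 13*m + 42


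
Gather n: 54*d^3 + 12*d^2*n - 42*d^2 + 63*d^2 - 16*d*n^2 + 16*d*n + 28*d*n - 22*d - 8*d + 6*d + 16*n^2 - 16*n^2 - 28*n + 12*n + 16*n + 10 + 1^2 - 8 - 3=54*d^3 + 21*d^2 - 16*d*n^2 - 24*d + n*(12*d^2 + 44*d)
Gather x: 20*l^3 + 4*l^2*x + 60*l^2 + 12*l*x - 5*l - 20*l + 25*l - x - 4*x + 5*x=20*l^3 + 60*l^2 + x*(4*l^2 + 12*l)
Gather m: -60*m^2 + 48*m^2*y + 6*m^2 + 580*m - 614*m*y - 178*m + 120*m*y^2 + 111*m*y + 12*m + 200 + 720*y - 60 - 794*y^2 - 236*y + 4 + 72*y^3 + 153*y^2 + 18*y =m^2*(48*y - 54) + m*(120*y^2 - 503*y + 414) + 72*y^3 - 641*y^2 + 502*y + 144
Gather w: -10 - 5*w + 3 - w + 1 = -6*w - 6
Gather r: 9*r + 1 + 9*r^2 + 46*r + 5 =9*r^2 + 55*r + 6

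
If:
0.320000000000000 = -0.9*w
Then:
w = -0.36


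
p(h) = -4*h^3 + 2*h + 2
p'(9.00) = -970.00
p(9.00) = -2896.00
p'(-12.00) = -1726.00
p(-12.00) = 6890.00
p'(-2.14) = -52.96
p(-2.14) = 36.92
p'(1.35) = -19.87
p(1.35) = -5.14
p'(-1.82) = -37.75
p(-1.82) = 22.47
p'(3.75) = -166.75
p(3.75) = -201.44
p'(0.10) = 1.88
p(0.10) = 2.20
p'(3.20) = -120.88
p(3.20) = -122.67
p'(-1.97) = -44.57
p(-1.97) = 28.64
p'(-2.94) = -101.72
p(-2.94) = 97.77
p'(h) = 2 - 12*h^2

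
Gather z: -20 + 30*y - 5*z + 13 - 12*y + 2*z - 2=18*y - 3*z - 9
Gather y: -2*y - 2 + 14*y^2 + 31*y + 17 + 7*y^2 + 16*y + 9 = 21*y^2 + 45*y + 24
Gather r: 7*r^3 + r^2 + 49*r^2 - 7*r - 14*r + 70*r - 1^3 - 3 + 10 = 7*r^3 + 50*r^2 + 49*r + 6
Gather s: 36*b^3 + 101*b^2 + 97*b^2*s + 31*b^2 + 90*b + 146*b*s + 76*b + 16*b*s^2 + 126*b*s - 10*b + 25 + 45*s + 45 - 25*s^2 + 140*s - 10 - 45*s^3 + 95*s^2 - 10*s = 36*b^3 + 132*b^2 + 156*b - 45*s^3 + s^2*(16*b + 70) + s*(97*b^2 + 272*b + 175) + 60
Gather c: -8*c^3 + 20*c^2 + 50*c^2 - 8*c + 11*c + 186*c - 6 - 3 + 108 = -8*c^3 + 70*c^2 + 189*c + 99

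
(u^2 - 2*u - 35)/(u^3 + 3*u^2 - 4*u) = (u^2 - 2*u - 35)/(u*(u^2 + 3*u - 4))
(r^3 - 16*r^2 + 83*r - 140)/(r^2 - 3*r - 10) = (r^2 - 11*r + 28)/(r + 2)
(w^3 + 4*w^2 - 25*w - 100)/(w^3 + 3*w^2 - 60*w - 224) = (w^2 - 25)/(w^2 - w - 56)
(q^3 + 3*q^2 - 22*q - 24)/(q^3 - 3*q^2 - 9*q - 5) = (q^2 + 2*q - 24)/(q^2 - 4*q - 5)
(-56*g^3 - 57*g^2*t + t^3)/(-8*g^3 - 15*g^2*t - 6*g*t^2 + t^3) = (7*g + t)/(g + t)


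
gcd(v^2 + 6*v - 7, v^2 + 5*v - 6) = v - 1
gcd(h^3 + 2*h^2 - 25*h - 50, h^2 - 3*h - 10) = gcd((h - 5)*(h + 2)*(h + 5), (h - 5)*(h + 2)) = h^2 - 3*h - 10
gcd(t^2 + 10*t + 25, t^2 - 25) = t + 5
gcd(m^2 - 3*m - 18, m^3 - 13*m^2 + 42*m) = m - 6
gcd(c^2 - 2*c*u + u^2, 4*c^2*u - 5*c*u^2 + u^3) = -c + u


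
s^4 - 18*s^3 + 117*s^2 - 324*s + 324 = (s - 6)^2*(s - 3)^2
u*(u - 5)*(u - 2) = u^3 - 7*u^2 + 10*u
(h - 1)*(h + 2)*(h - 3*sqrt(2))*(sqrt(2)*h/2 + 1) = sqrt(2)*h^4/2 - 2*h^3 + sqrt(2)*h^3/2 - 4*sqrt(2)*h^2 - 2*h^2 - 3*sqrt(2)*h + 4*h + 6*sqrt(2)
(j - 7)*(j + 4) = j^2 - 3*j - 28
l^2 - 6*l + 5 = (l - 5)*(l - 1)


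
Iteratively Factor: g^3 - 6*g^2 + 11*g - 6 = (g - 3)*(g^2 - 3*g + 2) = (g - 3)*(g - 2)*(g - 1)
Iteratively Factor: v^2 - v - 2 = (v - 2)*(v + 1)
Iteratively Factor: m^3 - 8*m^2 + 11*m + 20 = (m - 5)*(m^2 - 3*m - 4) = (m - 5)*(m + 1)*(m - 4)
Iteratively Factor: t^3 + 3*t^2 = (t)*(t^2 + 3*t) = t^2*(t + 3)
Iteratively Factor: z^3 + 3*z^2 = (z)*(z^2 + 3*z) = z*(z + 3)*(z)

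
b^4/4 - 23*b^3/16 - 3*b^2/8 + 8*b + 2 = (b/4 + 1/2)*(b - 4)^2*(b + 1/4)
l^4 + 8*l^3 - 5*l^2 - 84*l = l*(l - 3)*(l + 4)*(l + 7)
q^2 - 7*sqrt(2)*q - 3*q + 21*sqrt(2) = (q - 3)*(q - 7*sqrt(2))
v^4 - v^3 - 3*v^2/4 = v^2*(v - 3/2)*(v + 1/2)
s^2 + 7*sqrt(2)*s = s*(s + 7*sqrt(2))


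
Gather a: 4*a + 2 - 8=4*a - 6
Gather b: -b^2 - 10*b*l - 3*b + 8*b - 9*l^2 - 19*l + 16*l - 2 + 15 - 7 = -b^2 + b*(5 - 10*l) - 9*l^2 - 3*l + 6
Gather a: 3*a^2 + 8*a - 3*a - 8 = 3*a^2 + 5*a - 8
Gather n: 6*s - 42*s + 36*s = 0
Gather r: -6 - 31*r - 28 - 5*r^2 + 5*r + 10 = -5*r^2 - 26*r - 24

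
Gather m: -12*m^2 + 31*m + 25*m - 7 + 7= -12*m^2 + 56*m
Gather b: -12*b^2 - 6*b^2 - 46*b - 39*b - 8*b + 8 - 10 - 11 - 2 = -18*b^2 - 93*b - 15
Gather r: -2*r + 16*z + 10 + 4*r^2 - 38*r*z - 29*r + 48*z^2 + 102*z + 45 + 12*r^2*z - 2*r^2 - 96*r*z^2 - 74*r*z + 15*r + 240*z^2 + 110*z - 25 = r^2*(12*z + 2) + r*(-96*z^2 - 112*z - 16) + 288*z^2 + 228*z + 30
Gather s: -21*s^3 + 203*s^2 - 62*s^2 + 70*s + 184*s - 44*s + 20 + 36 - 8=-21*s^3 + 141*s^2 + 210*s + 48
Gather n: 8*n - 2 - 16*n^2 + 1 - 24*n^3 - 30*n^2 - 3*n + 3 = -24*n^3 - 46*n^2 + 5*n + 2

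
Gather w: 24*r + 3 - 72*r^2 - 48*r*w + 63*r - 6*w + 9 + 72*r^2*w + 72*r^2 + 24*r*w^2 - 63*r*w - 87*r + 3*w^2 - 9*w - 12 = w^2*(24*r + 3) + w*(72*r^2 - 111*r - 15)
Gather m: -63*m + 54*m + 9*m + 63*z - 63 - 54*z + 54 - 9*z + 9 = 0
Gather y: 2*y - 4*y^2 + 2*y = -4*y^2 + 4*y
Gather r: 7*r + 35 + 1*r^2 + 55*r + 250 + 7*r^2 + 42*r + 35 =8*r^2 + 104*r + 320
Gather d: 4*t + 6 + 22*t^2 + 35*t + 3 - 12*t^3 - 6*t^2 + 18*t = -12*t^3 + 16*t^2 + 57*t + 9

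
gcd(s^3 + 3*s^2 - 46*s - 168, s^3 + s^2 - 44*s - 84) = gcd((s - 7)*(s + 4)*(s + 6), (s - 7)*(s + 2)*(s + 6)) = s^2 - s - 42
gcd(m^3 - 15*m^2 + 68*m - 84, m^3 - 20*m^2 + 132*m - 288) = m - 6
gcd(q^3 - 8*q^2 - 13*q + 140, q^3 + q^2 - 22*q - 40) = q^2 - q - 20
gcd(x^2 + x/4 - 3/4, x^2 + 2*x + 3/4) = 1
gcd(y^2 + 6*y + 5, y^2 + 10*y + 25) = y + 5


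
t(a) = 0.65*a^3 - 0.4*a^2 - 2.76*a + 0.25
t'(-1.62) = 3.65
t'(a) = 1.95*a^2 - 0.8*a - 2.76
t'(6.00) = 62.64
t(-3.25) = -17.32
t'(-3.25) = 20.44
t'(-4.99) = 49.79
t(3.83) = 20.33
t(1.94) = -1.86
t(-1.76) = 0.32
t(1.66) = -2.46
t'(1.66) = 1.29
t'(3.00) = 12.39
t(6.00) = 109.69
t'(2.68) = 9.10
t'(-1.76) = 4.69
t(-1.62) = 0.91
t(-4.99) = -76.70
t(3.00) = 5.92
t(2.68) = 2.49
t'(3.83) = 22.78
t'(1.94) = 3.03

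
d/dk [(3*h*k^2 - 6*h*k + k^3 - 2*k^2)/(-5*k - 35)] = (-3*h*k^2 - 42*h*k + 42*h - 2*k^3 - 19*k^2 + 28*k)/(5*(k^2 + 14*k + 49))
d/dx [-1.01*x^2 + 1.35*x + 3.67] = 1.35 - 2.02*x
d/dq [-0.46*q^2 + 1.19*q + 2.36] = 1.19 - 0.92*q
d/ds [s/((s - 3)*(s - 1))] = (3 - s^2)/(s^4 - 8*s^3 + 22*s^2 - 24*s + 9)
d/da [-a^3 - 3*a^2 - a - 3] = -3*a^2 - 6*a - 1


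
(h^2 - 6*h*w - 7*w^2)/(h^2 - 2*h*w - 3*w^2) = (-h + 7*w)/(-h + 3*w)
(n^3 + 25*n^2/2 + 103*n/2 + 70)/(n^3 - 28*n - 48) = (2*n^2 + 17*n + 35)/(2*(n^2 - 4*n - 12))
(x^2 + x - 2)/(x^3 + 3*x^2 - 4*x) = (x + 2)/(x*(x + 4))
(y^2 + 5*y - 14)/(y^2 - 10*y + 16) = (y + 7)/(y - 8)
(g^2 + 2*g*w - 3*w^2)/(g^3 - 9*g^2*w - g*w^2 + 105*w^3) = (g - w)/(g^2 - 12*g*w + 35*w^2)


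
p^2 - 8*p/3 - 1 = (p - 3)*(p + 1/3)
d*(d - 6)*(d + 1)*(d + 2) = d^4 - 3*d^3 - 16*d^2 - 12*d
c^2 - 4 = (c - 2)*(c + 2)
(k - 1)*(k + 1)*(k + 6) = k^3 + 6*k^2 - k - 6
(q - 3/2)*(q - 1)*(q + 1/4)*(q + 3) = q^4 + 3*q^3/4 - 47*q^2/8 + 3*q + 9/8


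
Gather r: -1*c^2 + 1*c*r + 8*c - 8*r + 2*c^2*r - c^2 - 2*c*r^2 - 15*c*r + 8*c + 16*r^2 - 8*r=-2*c^2 + 16*c + r^2*(16 - 2*c) + r*(2*c^2 - 14*c - 16)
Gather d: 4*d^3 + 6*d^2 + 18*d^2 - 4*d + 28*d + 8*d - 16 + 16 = 4*d^3 + 24*d^2 + 32*d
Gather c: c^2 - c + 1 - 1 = c^2 - c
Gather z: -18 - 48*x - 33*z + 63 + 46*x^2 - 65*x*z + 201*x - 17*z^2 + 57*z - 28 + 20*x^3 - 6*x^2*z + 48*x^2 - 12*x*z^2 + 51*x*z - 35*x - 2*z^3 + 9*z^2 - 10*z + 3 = 20*x^3 + 94*x^2 + 118*x - 2*z^3 + z^2*(-12*x - 8) + z*(-6*x^2 - 14*x + 14) + 20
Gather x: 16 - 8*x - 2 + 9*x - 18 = x - 4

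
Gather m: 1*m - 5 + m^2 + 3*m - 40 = m^2 + 4*m - 45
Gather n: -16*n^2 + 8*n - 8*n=-16*n^2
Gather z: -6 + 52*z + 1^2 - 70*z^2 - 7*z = -70*z^2 + 45*z - 5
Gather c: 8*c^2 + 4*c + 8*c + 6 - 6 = 8*c^2 + 12*c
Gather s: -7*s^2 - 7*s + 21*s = -7*s^2 + 14*s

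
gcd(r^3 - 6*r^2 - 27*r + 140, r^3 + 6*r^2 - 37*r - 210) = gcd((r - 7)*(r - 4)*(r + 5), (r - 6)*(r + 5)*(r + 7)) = r + 5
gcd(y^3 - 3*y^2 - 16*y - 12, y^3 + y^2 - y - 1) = y + 1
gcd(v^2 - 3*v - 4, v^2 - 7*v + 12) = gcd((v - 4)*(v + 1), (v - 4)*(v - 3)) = v - 4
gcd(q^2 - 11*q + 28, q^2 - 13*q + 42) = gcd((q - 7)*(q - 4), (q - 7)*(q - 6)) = q - 7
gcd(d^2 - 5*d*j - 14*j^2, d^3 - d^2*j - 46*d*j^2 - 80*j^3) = d + 2*j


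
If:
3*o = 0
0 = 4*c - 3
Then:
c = 3/4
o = 0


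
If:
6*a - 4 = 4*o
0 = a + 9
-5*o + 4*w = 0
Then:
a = -9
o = -29/2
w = -145/8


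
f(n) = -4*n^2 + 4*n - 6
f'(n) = 4 - 8*n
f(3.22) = -34.59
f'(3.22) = -21.76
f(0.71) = -5.18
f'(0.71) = -1.68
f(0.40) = -5.04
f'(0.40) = 0.80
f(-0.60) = -9.84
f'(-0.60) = 8.80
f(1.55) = -9.41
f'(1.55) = -8.40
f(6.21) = -135.42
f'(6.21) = -45.68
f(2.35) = -18.69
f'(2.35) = -14.80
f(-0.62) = -10.02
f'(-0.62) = 8.96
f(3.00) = -30.00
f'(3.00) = -20.00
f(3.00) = -30.00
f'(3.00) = -20.00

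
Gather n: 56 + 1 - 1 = 56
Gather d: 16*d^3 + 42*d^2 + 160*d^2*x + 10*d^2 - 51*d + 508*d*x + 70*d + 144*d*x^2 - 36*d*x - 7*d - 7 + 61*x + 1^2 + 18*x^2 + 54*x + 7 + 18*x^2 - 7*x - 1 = 16*d^3 + d^2*(160*x + 52) + d*(144*x^2 + 472*x + 12) + 36*x^2 + 108*x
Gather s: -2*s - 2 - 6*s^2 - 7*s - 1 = -6*s^2 - 9*s - 3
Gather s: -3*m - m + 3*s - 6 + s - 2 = -4*m + 4*s - 8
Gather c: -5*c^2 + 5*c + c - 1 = -5*c^2 + 6*c - 1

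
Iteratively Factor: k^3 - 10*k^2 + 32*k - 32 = (k - 4)*(k^2 - 6*k + 8) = (k - 4)^2*(k - 2)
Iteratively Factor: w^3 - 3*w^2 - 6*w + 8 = (w - 1)*(w^2 - 2*w - 8) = (w - 4)*(w - 1)*(w + 2)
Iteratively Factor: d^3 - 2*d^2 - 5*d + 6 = (d - 3)*(d^2 + d - 2) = (d - 3)*(d + 2)*(d - 1)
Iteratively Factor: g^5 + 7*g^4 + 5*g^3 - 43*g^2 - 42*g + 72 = (g + 3)*(g^4 + 4*g^3 - 7*g^2 - 22*g + 24) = (g - 2)*(g + 3)*(g^3 + 6*g^2 + 5*g - 12) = (g - 2)*(g + 3)^2*(g^2 + 3*g - 4) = (g - 2)*(g + 3)^2*(g + 4)*(g - 1)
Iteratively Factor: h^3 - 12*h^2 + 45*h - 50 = (h - 5)*(h^2 - 7*h + 10) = (h - 5)*(h - 2)*(h - 5)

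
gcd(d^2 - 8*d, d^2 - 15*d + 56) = d - 8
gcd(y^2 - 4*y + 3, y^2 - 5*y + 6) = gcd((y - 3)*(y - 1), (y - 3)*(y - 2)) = y - 3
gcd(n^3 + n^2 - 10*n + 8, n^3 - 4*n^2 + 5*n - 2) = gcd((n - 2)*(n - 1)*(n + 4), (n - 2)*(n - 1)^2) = n^2 - 3*n + 2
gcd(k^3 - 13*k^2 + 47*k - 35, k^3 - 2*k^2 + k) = k - 1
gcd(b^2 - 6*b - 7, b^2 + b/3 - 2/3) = b + 1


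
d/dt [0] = 0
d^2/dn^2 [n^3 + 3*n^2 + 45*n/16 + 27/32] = 6*n + 6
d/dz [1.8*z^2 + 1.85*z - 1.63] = 3.6*z + 1.85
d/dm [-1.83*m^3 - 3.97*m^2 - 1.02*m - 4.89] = -5.49*m^2 - 7.94*m - 1.02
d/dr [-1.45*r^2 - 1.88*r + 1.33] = -2.9*r - 1.88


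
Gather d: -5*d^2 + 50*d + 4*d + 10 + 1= -5*d^2 + 54*d + 11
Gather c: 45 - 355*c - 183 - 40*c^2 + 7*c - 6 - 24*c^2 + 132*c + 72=-64*c^2 - 216*c - 72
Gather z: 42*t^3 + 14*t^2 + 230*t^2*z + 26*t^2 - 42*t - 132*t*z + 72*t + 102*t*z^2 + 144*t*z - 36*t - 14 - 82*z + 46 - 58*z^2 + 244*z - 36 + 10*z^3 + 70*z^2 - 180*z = 42*t^3 + 40*t^2 - 6*t + 10*z^3 + z^2*(102*t + 12) + z*(230*t^2 + 12*t - 18) - 4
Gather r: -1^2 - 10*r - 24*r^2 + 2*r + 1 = -24*r^2 - 8*r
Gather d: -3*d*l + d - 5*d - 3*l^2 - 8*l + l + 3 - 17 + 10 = d*(-3*l - 4) - 3*l^2 - 7*l - 4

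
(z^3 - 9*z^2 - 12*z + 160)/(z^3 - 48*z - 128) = (z - 5)/(z + 4)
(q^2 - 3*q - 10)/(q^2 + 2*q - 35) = (q + 2)/(q + 7)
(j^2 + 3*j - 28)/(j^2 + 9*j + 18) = (j^2 + 3*j - 28)/(j^2 + 9*j + 18)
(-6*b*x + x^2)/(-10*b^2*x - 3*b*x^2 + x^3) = (6*b - x)/(10*b^2 + 3*b*x - x^2)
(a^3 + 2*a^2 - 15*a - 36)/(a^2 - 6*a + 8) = (a^2 + 6*a + 9)/(a - 2)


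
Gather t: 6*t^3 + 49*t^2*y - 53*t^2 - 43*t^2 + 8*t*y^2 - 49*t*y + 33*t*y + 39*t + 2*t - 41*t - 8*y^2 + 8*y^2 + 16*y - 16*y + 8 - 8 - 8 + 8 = 6*t^3 + t^2*(49*y - 96) + t*(8*y^2 - 16*y)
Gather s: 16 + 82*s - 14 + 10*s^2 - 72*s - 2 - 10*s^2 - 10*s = 0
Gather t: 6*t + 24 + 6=6*t + 30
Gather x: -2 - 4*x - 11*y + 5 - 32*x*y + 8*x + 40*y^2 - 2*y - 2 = x*(4 - 32*y) + 40*y^2 - 13*y + 1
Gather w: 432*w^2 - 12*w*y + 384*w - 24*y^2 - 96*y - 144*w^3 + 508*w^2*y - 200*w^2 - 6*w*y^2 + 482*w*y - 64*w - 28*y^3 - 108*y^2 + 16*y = -144*w^3 + w^2*(508*y + 232) + w*(-6*y^2 + 470*y + 320) - 28*y^3 - 132*y^2 - 80*y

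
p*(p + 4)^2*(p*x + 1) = p^4*x + 8*p^3*x + p^3 + 16*p^2*x + 8*p^2 + 16*p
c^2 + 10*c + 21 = (c + 3)*(c + 7)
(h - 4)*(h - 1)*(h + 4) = h^3 - h^2 - 16*h + 16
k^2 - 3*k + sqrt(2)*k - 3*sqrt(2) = (k - 3)*(k + sqrt(2))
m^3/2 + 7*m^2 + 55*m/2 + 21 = (m/2 + 1/2)*(m + 6)*(m + 7)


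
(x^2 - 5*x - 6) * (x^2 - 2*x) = x^4 - 7*x^3 + 4*x^2 + 12*x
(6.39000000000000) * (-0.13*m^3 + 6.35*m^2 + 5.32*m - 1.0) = -0.8307*m^3 + 40.5765*m^2 + 33.9948*m - 6.39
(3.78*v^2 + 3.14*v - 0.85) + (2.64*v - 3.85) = 3.78*v^2 + 5.78*v - 4.7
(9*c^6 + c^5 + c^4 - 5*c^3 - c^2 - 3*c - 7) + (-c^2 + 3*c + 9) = 9*c^6 + c^5 + c^4 - 5*c^3 - 2*c^2 + 2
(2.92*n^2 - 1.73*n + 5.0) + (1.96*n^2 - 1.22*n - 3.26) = 4.88*n^2 - 2.95*n + 1.74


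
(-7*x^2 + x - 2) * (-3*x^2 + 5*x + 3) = 21*x^4 - 38*x^3 - 10*x^2 - 7*x - 6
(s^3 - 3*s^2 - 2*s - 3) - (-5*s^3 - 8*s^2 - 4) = 6*s^3 + 5*s^2 - 2*s + 1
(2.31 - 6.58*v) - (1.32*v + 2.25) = 0.0600000000000001 - 7.9*v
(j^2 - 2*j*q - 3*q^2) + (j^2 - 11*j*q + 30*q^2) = 2*j^2 - 13*j*q + 27*q^2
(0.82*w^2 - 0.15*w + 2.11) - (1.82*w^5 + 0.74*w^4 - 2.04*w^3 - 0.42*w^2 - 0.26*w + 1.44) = -1.82*w^5 - 0.74*w^4 + 2.04*w^3 + 1.24*w^2 + 0.11*w + 0.67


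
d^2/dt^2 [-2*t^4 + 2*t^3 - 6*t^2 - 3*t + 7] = -24*t^2 + 12*t - 12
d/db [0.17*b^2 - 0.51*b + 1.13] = 0.34*b - 0.51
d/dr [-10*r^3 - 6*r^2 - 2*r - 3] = -30*r^2 - 12*r - 2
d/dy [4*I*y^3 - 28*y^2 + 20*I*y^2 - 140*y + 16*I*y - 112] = 12*I*y^2 + y*(-56 + 40*I) - 140 + 16*I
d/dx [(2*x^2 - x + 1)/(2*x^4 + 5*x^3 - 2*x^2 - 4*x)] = (-8*x^5 - 4*x^4 + 2*x^3 - 25*x^2 + 4*x + 4)/(x^2*(4*x^6 + 20*x^5 + 17*x^4 - 36*x^3 - 36*x^2 + 16*x + 16))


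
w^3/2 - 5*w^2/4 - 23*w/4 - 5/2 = (w/2 + 1)*(w - 5)*(w + 1/2)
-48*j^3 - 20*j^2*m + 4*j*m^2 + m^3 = (-4*j + m)*(2*j + m)*(6*j + m)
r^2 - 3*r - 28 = (r - 7)*(r + 4)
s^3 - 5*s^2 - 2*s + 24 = (s - 4)*(s - 3)*(s + 2)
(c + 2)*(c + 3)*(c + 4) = c^3 + 9*c^2 + 26*c + 24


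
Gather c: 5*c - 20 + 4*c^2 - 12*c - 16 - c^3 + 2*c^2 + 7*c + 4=-c^3 + 6*c^2 - 32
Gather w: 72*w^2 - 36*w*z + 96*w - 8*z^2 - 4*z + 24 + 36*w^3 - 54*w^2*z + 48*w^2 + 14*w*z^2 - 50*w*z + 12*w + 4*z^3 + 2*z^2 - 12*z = 36*w^3 + w^2*(120 - 54*z) + w*(14*z^2 - 86*z + 108) + 4*z^3 - 6*z^2 - 16*z + 24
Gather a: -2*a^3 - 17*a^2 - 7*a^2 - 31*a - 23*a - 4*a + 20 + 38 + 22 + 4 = -2*a^3 - 24*a^2 - 58*a + 84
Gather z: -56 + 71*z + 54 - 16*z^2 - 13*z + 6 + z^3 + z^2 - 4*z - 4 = z^3 - 15*z^2 + 54*z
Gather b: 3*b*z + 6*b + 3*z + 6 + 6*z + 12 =b*(3*z + 6) + 9*z + 18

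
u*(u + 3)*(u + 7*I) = u^3 + 3*u^2 + 7*I*u^2 + 21*I*u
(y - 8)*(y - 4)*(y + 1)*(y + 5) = y^4 - 6*y^3 - 35*y^2 + 132*y + 160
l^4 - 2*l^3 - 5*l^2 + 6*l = l*(l - 3)*(l - 1)*(l + 2)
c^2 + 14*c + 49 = (c + 7)^2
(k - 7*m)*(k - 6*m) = k^2 - 13*k*m + 42*m^2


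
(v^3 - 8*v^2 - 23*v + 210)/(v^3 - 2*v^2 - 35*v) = (v - 6)/v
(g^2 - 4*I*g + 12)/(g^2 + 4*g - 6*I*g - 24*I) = (g + 2*I)/(g + 4)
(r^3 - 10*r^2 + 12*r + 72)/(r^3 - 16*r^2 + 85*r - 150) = (r^2 - 4*r - 12)/(r^2 - 10*r + 25)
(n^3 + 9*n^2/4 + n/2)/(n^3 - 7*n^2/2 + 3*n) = (4*n^2 + 9*n + 2)/(2*(2*n^2 - 7*n + 6))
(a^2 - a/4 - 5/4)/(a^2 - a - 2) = (a - 5/4)/(a - 2)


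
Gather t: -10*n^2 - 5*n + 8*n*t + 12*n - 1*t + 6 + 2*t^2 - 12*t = -10*n^2 + 7*n + 2*t^2 + t*(8*n - 13) + 6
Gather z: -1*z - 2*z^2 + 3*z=-2*z^2 + 2*z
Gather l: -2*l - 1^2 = -2*l - 1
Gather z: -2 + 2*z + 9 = 2*z + 7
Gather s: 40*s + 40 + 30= 40*s + 70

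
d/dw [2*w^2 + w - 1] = 4*w + 1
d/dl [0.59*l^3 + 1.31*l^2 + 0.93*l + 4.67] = 1.77*l^2 + 2.62*l + 0.93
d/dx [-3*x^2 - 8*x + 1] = -6*x - 8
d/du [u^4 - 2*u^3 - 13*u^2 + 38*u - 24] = 4*u^3 - 6*u^2 - 26*u + 38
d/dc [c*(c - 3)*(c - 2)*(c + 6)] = 4*c^3 + 3*c^2 - 48*c + 36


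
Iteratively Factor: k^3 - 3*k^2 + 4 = (k - 2)*(k^2 - k - 2) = (k - 2)^2*(k + 1)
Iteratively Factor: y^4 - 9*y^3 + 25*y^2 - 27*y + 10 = (y - 1)*(y^3 - 8*y^2 + 17*y - 10) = (y - 5)*(y - 1)*(y^2 - 3*y + 2) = (y - 5)*(y - 2)*(y - 1)*(y - 1)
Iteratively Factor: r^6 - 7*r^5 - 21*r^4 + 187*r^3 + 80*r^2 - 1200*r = (r + 4)*(r^5 - 11*r^4 + 23*r^3 + 95*r^2 - 300*r) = (r - 5)*(r + 4)*(r^4 - 6*r^3 - 7*r^2 + 60*r) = (r - 5)*(r + 3)*(r + 4)*(r^3 - 9*r^2 + 20*r) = (r - 5)^2*(r + 3)*(r + 4)*(r^2 - 4*r) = r*(r - 5)^2*(r + 3)*(r + 4)*(r - 4)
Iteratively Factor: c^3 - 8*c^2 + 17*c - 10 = (c - 1)*(c^2 - 7*c + 10) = (c - 5)*(c - 1)*(c - 2)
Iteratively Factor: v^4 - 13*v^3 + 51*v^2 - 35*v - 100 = (v - 5)*(v^3 - 8*v^2 + 11*v + 20) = (v - 5)*(v + 1)*(v^2 - 9*v + 20) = (v - 5)^2*(v + 1)*(v - 4)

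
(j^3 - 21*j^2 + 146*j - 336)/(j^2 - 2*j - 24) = (j^2 - 15*j + 56)/(j + 4)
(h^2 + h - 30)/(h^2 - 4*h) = (h^2 + h - 30)/(h*(h - 4))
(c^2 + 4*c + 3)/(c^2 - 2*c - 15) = (c + 1)/(c - 5)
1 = 1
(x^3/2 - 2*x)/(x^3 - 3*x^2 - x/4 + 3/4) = 2*x*(x^2 - 4)/(4*x^3 - 12*x^2 - x + 3)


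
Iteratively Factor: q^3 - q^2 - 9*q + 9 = (q + 3)*(q^2 - 4*q + 3) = (q - 1)*(q + 3)*(q - 3)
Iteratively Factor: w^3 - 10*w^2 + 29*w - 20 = (w - 4)*(w^2 - 6*w + 5) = (w - 4)*(w - 1)*(w - 5)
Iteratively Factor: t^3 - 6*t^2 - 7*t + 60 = (t + 3)*(t^2 - 9*t + 20) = (t - 5)*(t + 3)*(t - 4)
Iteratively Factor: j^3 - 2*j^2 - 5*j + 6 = (j - 1)*(j^2 - j - 6) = (j - 1)*(j + 2)*(j - 3)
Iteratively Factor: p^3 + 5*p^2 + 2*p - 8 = (p + 2)*(p^2 + 3*p - 4) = (p - 1)*(p + 2)*(p + 4)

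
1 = 1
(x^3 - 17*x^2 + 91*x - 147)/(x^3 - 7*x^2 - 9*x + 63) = (x - 7)/(x + 3)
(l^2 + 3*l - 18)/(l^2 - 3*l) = (l + 6)/l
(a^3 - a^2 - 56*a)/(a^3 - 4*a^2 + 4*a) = (a^2 - a - 56)/(a^2 - 4*a + 4)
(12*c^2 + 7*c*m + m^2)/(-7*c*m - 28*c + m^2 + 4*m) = (-12*c^2 - 7*c*m - m^2)/(7*c*m + 28*c - m^2 - 4*m)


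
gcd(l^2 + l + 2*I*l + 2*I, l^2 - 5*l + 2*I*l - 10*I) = l + 2*I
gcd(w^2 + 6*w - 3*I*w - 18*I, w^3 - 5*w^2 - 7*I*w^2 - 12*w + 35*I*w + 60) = w - 3*I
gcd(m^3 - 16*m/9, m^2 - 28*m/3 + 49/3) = 1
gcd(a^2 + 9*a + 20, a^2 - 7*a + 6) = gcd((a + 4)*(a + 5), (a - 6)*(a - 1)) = 1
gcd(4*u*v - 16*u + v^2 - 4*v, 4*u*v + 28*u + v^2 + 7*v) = 4*u + v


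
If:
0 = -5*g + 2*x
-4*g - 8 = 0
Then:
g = -2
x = -5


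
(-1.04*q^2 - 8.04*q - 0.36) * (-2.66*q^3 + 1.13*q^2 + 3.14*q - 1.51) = 2.7664*q^5 + 20.2112*q^4 - 11.3932*q^3 - 24.082*q^2 + 11.01*q + 0.5436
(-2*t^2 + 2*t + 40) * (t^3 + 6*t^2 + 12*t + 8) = -2*t^5 - 10*t^4 + 28*t^3 + 248*t^2 + 496*t + 320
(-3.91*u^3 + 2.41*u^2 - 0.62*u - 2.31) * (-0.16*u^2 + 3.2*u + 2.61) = 0.6256*u^5 - 12.8976*u^4 - 2.3939*u^3 + 4.6757*u^2 - 9.0102*u - 6.0291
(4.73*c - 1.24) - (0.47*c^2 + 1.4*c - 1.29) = -0.47*c^2 + 3.33*c + 0.05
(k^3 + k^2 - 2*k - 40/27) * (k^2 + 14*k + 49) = k^5 + 15*k^4 + 61*k^3 + 527*k^2/27 - 3206*k/27 - 1960/27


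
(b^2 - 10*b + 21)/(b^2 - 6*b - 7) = (b - 3)/(b + 1)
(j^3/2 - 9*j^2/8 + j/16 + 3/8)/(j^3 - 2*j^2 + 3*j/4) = (8*j^3 - 18*j^2 + j + 6)/(4*j*(4*j^2 - 8*j + 3))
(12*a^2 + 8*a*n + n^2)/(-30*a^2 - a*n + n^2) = (-12*a^2 - 8*a*n - n^2)/(30*a^2 + a*n - n^2)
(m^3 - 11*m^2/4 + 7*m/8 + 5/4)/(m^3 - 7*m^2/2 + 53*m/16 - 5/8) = 2*(2*m + 1)/(4*m - 1)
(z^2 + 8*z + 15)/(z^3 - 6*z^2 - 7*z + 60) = (z + 5)/(z^2 - 9*z + 20)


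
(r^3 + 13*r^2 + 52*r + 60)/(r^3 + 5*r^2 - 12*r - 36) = (r + 5)/(r - 3)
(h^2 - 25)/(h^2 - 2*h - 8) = (25 - h^2)/(-h^2 + 2*h + 8)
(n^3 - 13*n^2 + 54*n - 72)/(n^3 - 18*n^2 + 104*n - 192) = (n - 3)/(n - 8)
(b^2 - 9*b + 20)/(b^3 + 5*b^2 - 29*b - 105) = (b - 4)/(b^2 + 10*b + 21)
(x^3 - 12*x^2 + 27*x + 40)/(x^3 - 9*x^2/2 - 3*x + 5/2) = 2*(x - 8)/(2*x - 1)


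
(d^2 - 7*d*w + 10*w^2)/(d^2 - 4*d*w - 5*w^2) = (d - 2*w)/(d + w)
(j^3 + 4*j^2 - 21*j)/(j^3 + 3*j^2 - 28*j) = (j - 3)/(j - 4)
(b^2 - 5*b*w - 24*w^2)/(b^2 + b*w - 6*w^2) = (-b + 8*w)/(-b + 2*w)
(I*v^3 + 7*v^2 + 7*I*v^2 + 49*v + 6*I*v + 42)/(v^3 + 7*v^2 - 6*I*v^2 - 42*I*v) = (I*v^3 + 7*v^2*(1 + I) + v*(49 + 6*I) + 42)/(v*(v^2 + v*(7 - 6*I) - 42*I))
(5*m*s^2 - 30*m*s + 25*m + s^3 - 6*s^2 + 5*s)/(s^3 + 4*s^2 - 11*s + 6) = (5*m*s - 25*m + s^2 - 5*s)/(s^2 + 5*s - 6)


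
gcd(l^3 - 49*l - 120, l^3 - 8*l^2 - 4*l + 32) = l - 8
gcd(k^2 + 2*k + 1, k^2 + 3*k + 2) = k + 1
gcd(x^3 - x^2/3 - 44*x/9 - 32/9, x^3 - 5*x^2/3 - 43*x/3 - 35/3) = x + 1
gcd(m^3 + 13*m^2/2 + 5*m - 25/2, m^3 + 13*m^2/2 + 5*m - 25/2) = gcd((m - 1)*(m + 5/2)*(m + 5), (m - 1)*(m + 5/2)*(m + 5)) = m^3 + 13*m^2/2 + 5*m - 25/2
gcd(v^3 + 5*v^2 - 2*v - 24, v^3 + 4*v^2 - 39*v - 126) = v + 3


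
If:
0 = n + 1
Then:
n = -1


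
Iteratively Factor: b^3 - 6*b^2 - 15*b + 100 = (b + 4)*(b^2 - 10*b + 25) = (b - 5)*(b + 4)*(b - 5)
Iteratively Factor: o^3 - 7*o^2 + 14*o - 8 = (o - 2)*(o^2 - 5*o + 4) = (o - 2)*(o - 1)*(o - 4)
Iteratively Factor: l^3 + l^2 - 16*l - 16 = (l + 1)*(l^2 - 16) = (l + 1)*(l + 4)*(l - 4)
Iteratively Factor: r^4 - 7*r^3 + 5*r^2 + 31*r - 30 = (r + 2)*(r^3 - 9*r^2 + 23*r - 15) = (r - 5)*(r + 2)*(r^2 - 4*r + 3) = (r - 5)*(r - 3)*(r + 2)*(r - 1)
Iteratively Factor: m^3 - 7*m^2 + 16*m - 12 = (m - 3)*(m^2 - 4*m + 4) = (m - 3)*(m - 2)*(m - 2)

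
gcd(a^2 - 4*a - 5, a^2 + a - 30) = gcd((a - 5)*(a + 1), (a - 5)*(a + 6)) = a - 5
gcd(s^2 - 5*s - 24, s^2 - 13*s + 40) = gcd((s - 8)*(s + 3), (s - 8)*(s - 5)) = s - 8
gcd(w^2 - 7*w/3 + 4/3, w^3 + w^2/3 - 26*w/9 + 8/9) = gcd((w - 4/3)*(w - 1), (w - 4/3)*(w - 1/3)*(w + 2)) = w - 4/3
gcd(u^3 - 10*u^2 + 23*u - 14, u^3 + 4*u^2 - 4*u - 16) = u - 2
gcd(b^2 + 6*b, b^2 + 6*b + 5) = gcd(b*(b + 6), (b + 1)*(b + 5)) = 1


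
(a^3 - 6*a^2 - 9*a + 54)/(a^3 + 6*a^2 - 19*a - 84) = (a^2 - 9*a + 18)/(a^2 + 3*a - 28)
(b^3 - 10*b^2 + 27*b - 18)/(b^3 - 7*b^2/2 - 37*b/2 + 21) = 2*(b - 3)/(2*b + 7)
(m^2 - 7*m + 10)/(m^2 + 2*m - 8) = (m - 5)/(m + 4)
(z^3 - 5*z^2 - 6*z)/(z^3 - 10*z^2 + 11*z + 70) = z*(z^2 - 5*z - 6)/(z^3 - 10*z^2 + 11*z + 70)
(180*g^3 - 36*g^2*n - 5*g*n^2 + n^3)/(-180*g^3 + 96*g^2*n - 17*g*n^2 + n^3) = (-6*g - n)/(6*g - n)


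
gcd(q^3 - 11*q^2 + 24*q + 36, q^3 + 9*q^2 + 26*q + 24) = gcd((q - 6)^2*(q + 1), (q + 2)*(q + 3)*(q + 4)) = 1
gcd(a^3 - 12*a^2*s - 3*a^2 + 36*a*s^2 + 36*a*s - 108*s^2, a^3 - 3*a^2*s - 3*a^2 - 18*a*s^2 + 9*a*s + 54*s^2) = -a^2 + 6*a*s + 3*a - 18*s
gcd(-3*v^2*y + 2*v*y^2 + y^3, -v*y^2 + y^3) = -v*y + y^2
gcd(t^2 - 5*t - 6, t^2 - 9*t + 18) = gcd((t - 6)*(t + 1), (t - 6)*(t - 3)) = t - 6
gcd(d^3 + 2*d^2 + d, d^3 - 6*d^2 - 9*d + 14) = 1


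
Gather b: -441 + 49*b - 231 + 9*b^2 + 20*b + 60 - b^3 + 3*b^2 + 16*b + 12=-b^3 + 12*b^2 + 85*b - 600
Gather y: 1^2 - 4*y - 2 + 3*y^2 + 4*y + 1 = 3*y^2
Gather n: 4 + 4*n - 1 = 4*n + 3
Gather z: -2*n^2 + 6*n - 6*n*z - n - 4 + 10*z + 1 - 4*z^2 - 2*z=-2*n^2 + 5*n - 4*z^2 + z*(8 - 6*n) - 3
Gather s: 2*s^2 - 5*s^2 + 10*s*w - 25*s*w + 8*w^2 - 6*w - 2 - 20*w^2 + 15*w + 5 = -3*s^2 - 15*s*w - 12*w^2 + 9*w + 3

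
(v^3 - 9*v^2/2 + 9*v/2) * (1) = v^3 - 9*v^2/2 + 9*v/2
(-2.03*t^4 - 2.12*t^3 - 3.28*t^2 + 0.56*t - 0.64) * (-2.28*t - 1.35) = 4.6284*t^5 + 7.5741*t^4 + 10.3404*t^3 + 3.1512*t^2 + 0.7032*t + 0.864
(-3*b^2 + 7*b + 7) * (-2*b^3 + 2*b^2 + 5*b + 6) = 6*b^5 - 20*b^4 - 15*b^3 + 31*b^2 + 77*b + 42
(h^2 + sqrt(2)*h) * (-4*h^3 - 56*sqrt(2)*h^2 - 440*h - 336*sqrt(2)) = -4*h^5 - 60*sqrt(2)*h^4 - 552*h^3 - 776*sqrt(2)*h^2 - 672*h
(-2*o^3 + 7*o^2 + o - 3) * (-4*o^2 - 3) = 8*o^5 - 28*o^4 + 2*o^3 - 9*o^2 - 3*o + 9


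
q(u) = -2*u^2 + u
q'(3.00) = -11.00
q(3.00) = -15.00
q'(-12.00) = 49.00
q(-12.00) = -300.00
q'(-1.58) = 7.32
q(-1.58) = -6.57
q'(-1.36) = 6.44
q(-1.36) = -5.06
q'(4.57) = -17.28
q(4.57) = -37.20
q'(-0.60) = 3.40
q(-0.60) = -1.32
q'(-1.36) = 6.44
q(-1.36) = -5.06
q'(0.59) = -1.36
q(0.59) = -0.11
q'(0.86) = -2.44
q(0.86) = -0.62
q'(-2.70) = 11.80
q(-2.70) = -17.28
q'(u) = 1 - 4*u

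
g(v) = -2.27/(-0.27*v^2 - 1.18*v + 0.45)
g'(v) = -2.27*(0.54*v + 1.18)/(-0.27*v^2 - 1.18*v + 0.45)^2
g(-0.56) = -2.21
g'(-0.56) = -1.89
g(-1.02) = -1.65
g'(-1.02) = -0.76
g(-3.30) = -1.62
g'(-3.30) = 0.69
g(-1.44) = -1.43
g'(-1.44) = -0.36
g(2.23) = 0.64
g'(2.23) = -0.44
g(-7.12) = 0.47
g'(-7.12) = 0.26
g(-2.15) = -1.31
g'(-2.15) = -0.01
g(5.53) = 0.16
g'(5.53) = -0.05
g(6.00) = 0.14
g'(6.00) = -0.04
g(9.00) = 0.07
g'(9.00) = -0.01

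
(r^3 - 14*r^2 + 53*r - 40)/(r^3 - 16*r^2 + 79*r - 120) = (r - 1)/(r - 3)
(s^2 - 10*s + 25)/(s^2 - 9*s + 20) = (s - 5)/(s - 4)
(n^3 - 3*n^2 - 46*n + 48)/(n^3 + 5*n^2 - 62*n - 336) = (n - 1)/(n + 7)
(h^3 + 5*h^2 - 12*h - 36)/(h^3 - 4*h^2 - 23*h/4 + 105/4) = 4*(h^2 + 8*h + 12)/(4*h^2 - 4*h - 35)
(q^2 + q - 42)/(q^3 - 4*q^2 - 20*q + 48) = (q + 7)/(q^2 + 2*q - 8)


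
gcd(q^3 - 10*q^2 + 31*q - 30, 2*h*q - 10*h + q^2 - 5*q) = q - 5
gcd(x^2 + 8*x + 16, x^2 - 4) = 1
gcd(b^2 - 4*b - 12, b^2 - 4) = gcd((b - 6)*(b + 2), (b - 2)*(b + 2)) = b + 2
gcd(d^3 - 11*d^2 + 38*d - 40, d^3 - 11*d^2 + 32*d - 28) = d - 2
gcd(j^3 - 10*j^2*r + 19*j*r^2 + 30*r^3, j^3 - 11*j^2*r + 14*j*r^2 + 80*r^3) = -j + 5*r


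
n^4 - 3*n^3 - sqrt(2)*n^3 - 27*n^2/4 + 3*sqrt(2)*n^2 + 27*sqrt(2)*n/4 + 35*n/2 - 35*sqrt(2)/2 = (n - 7/2)*(n - 2)*(n + 5/2)*(n - sqrt(2))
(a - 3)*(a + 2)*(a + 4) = a^3 + 3*a^2 - 10*a - 24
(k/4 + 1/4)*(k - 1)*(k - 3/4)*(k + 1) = k^4/4 + k^3/16 - 7*k^2/16 - k/16 + 3/16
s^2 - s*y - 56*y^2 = (s - 8*y)*(s + 7*y)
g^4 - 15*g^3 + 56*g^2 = g^2*(g - 8)*(g - 7)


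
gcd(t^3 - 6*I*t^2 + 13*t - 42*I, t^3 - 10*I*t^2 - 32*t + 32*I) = t - 2*I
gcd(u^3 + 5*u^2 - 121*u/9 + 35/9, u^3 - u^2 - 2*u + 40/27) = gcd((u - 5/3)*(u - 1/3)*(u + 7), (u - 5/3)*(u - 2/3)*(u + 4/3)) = u - 5/3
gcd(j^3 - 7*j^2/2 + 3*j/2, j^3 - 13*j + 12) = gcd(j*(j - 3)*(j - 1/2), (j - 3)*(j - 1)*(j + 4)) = j - 3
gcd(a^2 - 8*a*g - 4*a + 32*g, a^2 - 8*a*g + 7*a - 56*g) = a - 8*g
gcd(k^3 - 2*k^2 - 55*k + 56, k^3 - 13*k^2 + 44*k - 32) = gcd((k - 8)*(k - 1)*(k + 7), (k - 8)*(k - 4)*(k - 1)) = k^2 - 9*k + 8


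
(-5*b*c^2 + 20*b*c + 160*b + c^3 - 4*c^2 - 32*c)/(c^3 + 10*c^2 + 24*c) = (-5*b*c + 40*b + c^2 - 8*c)/(c*(c + 6))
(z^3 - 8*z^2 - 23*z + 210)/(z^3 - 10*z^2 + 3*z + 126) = (z + 5)/(z + 3)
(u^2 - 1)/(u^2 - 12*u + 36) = (u^2 - 1)/(u^2 - 12*u + 36)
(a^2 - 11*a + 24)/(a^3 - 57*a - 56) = (a - 3)/(a^2 + 8*a + 7)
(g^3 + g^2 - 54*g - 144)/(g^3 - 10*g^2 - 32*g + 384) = (g + 3)/(g - 8)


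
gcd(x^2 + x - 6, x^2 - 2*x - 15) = x + 3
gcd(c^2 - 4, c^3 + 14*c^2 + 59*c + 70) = c + 2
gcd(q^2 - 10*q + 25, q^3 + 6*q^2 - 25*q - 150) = q - 5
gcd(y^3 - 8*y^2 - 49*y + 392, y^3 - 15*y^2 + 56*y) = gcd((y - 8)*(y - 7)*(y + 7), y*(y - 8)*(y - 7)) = y^2 - 15*y + 56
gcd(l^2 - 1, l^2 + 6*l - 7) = l - 1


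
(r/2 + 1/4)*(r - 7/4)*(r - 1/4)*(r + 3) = r^4/2 + 3*r^3/4 - 81*r^2/32 - 47*r/64 + 21/64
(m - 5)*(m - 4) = m^2 - 9*m + 20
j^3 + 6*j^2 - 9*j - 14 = (j - 2)*(j + 1)*(j + 7)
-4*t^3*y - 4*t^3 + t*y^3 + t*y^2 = (-2*t + y)*(2*t + y)*(t*y + t)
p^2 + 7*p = p*(p + 7)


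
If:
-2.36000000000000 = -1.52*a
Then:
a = 1.55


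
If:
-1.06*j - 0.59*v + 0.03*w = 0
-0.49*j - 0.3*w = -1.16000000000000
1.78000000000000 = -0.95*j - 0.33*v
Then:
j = -5.60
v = 10.71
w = 13.01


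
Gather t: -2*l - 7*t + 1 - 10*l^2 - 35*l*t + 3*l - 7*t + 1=-10*l^2 + l + t*(-35*l - 14) + 2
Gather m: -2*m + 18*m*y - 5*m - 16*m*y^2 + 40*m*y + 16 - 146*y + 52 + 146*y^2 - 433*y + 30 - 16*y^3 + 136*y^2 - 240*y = m*(-16*y^2 + 58*y - 7) - 16*y^3 + 282*y^2 - 819*y + 98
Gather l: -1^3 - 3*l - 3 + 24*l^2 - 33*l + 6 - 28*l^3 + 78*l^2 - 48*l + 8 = -28*l^3 + 102*l^2 - 84*l + 10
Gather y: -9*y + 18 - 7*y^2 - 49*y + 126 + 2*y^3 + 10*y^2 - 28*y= 2*y^3 + 3*y^2 - 86*y + 144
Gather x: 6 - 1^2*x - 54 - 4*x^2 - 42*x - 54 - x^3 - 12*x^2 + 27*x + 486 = -x^3 - 16*x^2 - 16*x + 384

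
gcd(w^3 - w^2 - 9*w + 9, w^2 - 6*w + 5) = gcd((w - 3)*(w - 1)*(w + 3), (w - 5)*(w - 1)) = w - 1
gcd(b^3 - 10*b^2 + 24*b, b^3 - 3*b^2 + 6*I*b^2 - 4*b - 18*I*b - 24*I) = b - 4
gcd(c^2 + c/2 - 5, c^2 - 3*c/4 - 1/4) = 1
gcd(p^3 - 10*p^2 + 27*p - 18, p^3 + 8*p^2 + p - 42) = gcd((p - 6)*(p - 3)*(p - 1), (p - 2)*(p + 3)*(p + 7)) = 1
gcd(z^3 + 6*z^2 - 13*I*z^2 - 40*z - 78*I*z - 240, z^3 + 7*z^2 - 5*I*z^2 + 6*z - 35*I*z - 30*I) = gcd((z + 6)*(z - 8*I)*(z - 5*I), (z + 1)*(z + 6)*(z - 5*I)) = z^2 + z*(6 - 5*I) - 30*I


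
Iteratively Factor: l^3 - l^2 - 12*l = (l - 4)*(l^2 + 3*l) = l*(l - 4)*(l + 3)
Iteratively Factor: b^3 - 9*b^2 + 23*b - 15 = (b - 1)*(b^2 - 8*b + 15) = (b - 3)*(b - 1)*(b - 5)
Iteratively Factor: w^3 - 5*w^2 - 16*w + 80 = (w + 4)*(w^2 - 9*w + 20) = (w - 5)*(w + 4)*(w - 4)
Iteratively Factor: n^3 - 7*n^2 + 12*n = (n - 4)*(n^2 - 3*n) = (n - 4)*(n - 3)*(n)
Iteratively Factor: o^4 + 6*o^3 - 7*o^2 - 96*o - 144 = (o + 4)*(o^3 + 2*o^2 - 15*o - 36) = (o + 3)*(o + 4)*(o^2 - o - 12) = (o + 3)^2*(o + 4)*(o - 4)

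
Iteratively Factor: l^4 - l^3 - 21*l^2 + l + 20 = (l - 5)*(l^3 + 4*l^2 - l - 4) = (l - 5)*(l + 1)*(l^2 + 3*l - 4) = (l - 5)*(l - 1)*(l + 1)*(l + 4)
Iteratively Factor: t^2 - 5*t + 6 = (t - 3)*(t - 2)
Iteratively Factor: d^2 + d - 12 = (d + 4)*(d - 3)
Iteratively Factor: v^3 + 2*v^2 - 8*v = (v + 4)*(v^2 - 2*v) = (v - 2)*(v + 4)*(v)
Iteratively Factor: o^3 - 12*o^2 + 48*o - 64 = (o - 4)*(o^2 - 8*o + 16) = (o - 4)^2*(o - 4)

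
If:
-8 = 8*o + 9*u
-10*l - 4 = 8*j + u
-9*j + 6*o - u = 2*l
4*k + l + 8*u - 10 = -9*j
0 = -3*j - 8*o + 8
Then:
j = 296/357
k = 460/119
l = -326/357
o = 82/119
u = -536/357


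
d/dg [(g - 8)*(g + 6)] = 2*g - 2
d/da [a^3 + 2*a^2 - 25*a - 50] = 3*a^2 + 4*a - 25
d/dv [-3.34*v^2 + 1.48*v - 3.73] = 1.48 - 6.68*v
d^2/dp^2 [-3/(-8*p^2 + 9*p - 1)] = 6*(-64*p^2 + 72*p + (16*p - 9)^2 - 8)/(8*p^2 - 9*p + 1)^3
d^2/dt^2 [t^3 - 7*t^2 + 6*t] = 6*t - 14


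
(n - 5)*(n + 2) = n^2 - 3*n - 10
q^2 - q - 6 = (q - 3)*(q + 2)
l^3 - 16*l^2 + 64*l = l*(l - 8)^2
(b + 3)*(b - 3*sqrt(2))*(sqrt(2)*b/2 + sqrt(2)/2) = sqrt(2)*b^3/2 - 3*b^2 + 2*sqrt(2)*b^2 - 12*b + 3*sqrt(2)*b/2 - 9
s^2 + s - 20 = (s - 4)*(s + 5)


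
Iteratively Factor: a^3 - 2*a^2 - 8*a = (a + 2)*(a^2 - 4*a) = (a - 4)*(a + 2)*(a)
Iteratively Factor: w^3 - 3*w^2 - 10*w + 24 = (w + 3)*(w^2 - 6*w + 8) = (w - 2)*(w + 3)*(w - 4)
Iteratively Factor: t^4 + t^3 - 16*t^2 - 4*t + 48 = (t - 2)*(t^3 + 3*t^2 - 10*t - 24) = (t - 2)*(t + 2)*(t^2 + t - 12) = (t - 3)*(t - 2)*(t + 2)*(t + 4)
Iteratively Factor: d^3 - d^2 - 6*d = (d + 2)*(d^2 - 3*d) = (d - 3)*(d + 2)*(d)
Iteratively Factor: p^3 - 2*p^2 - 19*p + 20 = (p + 4)*(p^2 - 6*p + 5) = (p - 5)*(p + 4)*(p - 1)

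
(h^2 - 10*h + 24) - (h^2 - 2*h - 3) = 27 - 8*h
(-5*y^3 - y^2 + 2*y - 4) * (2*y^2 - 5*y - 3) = -10*y^5 + 23*y^4 + 24*y^3 - 15*y^2 + 14*y + 12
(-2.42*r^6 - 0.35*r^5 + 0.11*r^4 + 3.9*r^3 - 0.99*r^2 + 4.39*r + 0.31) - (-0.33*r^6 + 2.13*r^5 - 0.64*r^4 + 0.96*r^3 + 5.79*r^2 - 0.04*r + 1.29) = -2.09*r^6 - 2.48*r^5 + 0.75*r^4 + 2.94*r^3 - 6.78*r^2 + 4.43*r - 0.98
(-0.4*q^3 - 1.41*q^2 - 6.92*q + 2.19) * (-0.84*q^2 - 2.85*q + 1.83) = 0.336*q^5 + 2.3244*q^4 + 9.0993*q^3 + 15.3021*q^2 - 18.9051*q + 4.0077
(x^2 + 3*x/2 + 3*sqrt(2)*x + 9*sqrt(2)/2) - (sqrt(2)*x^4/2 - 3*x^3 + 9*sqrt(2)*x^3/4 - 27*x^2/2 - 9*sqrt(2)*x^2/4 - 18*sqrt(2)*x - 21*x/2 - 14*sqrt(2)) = -sqrt(2)*x^4/2 - 9*sqrt(2)*x^3/4 + 3*x^3 + 9*sqrt(2)*x^2/4 + 29*x^2/2 + 12*x + 21*sqrt(2)*x + 37*sqrt(2)/2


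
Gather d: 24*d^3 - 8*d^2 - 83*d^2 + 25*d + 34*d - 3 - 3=24*d^3 - 91*d^2 + 59*d - 6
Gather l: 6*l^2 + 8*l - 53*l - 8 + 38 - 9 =6*l^2 - 45*l + 21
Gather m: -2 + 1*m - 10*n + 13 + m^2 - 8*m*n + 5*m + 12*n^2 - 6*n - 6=m^2 + m*(6 - 8*n) + 12*n^2 - 16*n + 5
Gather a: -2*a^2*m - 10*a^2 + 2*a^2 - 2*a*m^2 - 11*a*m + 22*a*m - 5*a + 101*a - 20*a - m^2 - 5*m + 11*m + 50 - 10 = a^2*(-2*m - 8) + a*(-2*m^2 + 11*m + 76) - m^2 + 6*m + 40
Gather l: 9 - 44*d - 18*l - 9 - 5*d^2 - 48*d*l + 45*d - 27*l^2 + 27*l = -5*d^2 + d - 27*l^2 + l*(9 - 48*d)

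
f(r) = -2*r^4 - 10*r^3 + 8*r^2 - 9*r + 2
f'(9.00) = -8127.00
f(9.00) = -19843.00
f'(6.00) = -2721.00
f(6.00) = -4516.00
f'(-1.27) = -61.32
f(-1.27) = 41.61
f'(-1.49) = -72.98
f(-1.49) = 56.39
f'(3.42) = -625.19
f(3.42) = -608.84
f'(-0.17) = -12.55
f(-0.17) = 3.81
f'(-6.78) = 996.79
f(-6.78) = -678.76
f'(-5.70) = 406.64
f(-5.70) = 53.95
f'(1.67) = -103.21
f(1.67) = -52.85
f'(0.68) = -14.51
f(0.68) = -3.99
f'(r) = -8*r^3 - 30*r^2 + 16*r - 9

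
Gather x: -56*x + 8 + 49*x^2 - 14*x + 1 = 49*x^2 - 70*x + 9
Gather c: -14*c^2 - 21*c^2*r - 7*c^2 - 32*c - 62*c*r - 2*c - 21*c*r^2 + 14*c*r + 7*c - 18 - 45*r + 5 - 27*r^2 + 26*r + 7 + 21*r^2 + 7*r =c^2*(-21*r - 21) + c*(-21*r^2 - 48*r - 27) - 6*r^2 - 12*r - 6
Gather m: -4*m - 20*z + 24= -4*m - 20*z + 24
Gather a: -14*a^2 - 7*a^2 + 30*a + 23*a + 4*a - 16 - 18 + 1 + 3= -21*a^2 + 57*a - 30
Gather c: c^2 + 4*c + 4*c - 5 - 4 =c^2 + 8*c - 9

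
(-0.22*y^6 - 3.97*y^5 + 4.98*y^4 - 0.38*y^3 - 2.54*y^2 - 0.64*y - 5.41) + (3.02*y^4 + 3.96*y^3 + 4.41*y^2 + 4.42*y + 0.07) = -0.22*y^6 - 3.97*y^5 + 8.0*y^4 + 3.58*y^3 + 1.87*y^2 + 3.78*y - 5.34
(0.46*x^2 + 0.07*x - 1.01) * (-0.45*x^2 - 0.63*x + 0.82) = -0.207*x^4 - 0.3213*x^3 + 0.7876*x^2 + 0.6937*x - 0.8282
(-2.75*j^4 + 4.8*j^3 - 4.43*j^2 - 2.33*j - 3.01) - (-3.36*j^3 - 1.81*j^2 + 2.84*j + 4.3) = -2.75*j^4 + 8.16*j^3 - 2.62*j^2 - 5.17*j - 7.31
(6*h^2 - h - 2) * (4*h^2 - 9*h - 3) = 24*h^4 - 58*h^3 - 17*h^2 + 21*h + 6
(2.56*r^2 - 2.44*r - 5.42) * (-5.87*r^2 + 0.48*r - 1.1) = -15.0272*r^4 + 15.5516*r^3 + 27.8282*r^2 + 0.0824000000000003*r + 5.962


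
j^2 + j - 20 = (j - 4)*(j + 5)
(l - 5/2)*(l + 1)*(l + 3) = l^3 + 3*l^2/2 - 7*l - 15/2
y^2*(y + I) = y^3 + I*y^2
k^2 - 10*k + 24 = (k - 6)*(k - 4)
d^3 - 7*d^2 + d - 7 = (d - 7)*(d - I)*(d + I)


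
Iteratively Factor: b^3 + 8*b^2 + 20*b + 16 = (b + 2)*(b^2 + 6*b + 8) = (b + 2)^2*(b + 4)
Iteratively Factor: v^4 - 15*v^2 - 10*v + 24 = (v + 2)*(v^3 - 2*v^2 - 11*v + 12) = (v + 2)*(v + 3)*(v^2 - 5*v + 4) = (v - 4)*(v + 2)*(v + 3)*(v - 1)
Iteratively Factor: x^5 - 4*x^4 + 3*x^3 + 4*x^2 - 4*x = (x - 2)*(x^4 - 2*x^3 - x^2 + 2*x) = (x - 2)^2*(x^3 - x) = (x - 2)^2*(x - 1)*(x^2 + x) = x*(x - 2)^2*(x - 1)*(x + 1)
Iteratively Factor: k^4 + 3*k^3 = (k)*(k^3 + 3*k^2) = k^2*(k^2 + 3*k) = k^2*(k + 3)*(k)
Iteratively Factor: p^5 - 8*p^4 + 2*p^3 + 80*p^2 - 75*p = (p - 5)*(p^4 - 3*p^3 - 13*p^2 + 15*p) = (p - 5)*(p + 3)*(p^3 - 6*p^2 + 5*p) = (p - 5)*(p - 1)*(p + 3)*(p^2 - 5*p) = (p - 5)^2*(p - 1)*(p + 3)*(p)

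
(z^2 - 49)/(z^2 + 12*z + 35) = (z - 7)/(z + 5)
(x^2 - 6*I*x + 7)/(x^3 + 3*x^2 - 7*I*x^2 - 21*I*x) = (x + I)/(x*(x + 3))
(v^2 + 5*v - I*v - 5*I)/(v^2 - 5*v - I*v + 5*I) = (v + 5)/(v - 5)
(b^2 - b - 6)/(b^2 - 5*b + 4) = (b^2 - b - 6)/(b^2 - 5*b + 4)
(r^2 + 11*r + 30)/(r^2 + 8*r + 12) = (r + 5)/(r + 2)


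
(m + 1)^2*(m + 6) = m^3 + 8*m^2 + 13*m + 6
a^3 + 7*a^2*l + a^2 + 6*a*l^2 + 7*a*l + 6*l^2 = (a + 1)*(a + l)*(a + 6*l)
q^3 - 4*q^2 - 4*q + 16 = (q - 4)*(q - 2)*(q + 2)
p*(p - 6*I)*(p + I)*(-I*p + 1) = -I*p^4 - 4*p^3 - 11*I*p^2 + 6*p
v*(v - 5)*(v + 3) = v^3 - 2*v^2 - 15*v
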